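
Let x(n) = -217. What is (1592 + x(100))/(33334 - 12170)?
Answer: 125/1924 ≈ 0.064969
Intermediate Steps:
(1592 + x(100))/(33334 - 12170) = (1592 - 217)/(33334 - 12170) = 1375/21164 = 1375*(1/21164) = 125/1924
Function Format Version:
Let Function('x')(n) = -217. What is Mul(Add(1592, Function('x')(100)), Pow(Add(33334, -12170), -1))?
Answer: Rational(125, 1924) ≈ 0.064969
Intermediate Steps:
Mul(Add(1592, Function('x')(100)), Pow(Add(33334, -12170), -1)) = Mul(Add(1592, -217), Pow(Add(33334, -12170), -1)) = Mul(1375, Pow(21164, -1)) = Mul(1375, Rational(1, 21164)) = Rational(125, 1924)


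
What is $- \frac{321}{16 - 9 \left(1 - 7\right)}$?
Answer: $- \frac{321}{70} \approx -4.5857$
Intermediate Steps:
$- \frac{321}{16 - 9 \left(1 - 7\right)} = - \frac{321}{16 - -54} = - \frac{321}{16 + 54} = - \frac{321}{70}$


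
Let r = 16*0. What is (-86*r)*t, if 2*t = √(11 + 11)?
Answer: 0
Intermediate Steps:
t = √22/2 (t = √(11 + 11)/2 = √22/2 ≈ 2.3452)
r = 0
(-86*r)*t = (-86*0)*(√22/2) = 0*(√22/2) = 0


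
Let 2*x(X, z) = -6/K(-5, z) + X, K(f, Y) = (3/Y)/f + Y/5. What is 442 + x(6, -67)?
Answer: 1997275/4486 ≈ 445.22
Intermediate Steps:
K(f, Y) = Y/5 + 3/(Y*f) (K(f, Y) = 3/(Y*f) + Y*(⅕) = 3/(Y*f) + Y/5 = Y/5 + 3/(Y*f))
x(X, z) = X/2 - 3/(-3/(5*z) + z/5) (x(X, z) = (-6/(z/5 + 3/(z*(-5))) + X)/2 = (-6/(z/5 + 3*(-⅕)/z) + X)/2 = (-6/(z/5 - 3/(5*z)) + X)/2 = (-6/(-3/(5*z) + z/5) + X)/2 = (X - 6/(-3/(5*z) + z/5))/2 = X/2 - 3/(-3/(5*z) + z/5))
442 + x(6, -67) = 442 + (-30*(-67) + 6*(-3 + (-67)²))/(2*(-3 + (-67)²)) = 442 + (2010 + 6*(-3 + 4489))/(2*(-3 + 4489)) = 442 + (½)*(2010 + 6*4486)/4486 = 442 + (½)*(1/4486)*(2010 + 26916) = 442 + (½)*(1/4486)*28926 = 442 + 14463/4486 = 1997275/4486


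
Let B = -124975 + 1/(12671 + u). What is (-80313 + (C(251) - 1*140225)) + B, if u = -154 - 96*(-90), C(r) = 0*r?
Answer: -7310018540/21157 ≈ -3.4551e+5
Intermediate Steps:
C(r) = 0
u = 8486 (u = -154 + 8640 = 8486)
B = -2644096074/21157 (B = -124975 + 1/(12671 + 8486) = -124975 + 1/21157 = -2644096074/21157 ≈ -1.2498e+5)
(-80313 + (C(251) - 1*140225)) + B = (-80313 + (0 - 1*140225)) - 2644096074/21157 = (-80313 + (0 - 140225)) - 2644096074/21157 = (-80313 - 140225) - 2644096074/21157 = -220538 - 2644096074/21157 = -7310018540/21157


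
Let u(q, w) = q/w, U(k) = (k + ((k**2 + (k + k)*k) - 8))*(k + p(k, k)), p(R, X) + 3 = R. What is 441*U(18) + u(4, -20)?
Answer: 71455229/5 ≈ 1.4291e+7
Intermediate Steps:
p(R, X) = -3 + R
U(k) = (-3 + 2*k)*(-8 + k + 3*k**2) (U(k) = (k + ((k**2 + (k + k)*k) - 8))*(k + (-3 + k)) = (k + ((k**2 + (2*k)*k) - 8))*(-3 + 2*k) = (k + ((k**2 + 2*k**2) - 8))*(-3 + 2*k) = (k + (3*k**2 - 8))*(-3 + 2*k) = (k + (-8 + 3*k**2))*(-3 + 2*k) = (-8 + k + 3*k**2)*(-3 + 2*k) = (-3 + 2*k)*(-8 + k + 3*k**2))
441*U(18) + u(4, -20) = 441*(24 - 19*18 - 7*18**2 + 6*18**3) + 4/(-20) = 441*(24 - 342 - 7*324 + 6*5832) + 4*(-1/20) = 441*(24 - 342 - 2268 + 34992) - 1/5 = 441*32406 - 1/5 = 14291046 - 1/5 = 71455229/5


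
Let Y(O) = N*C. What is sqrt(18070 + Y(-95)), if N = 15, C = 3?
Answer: sqrt(18115) ≈ 134.59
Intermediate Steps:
Y(O) = 45 (Y(O) = 15*3 = 45)
sqrt(18070 + Y(-95)) = sqrt(18070 + 45) = sqrt(18115)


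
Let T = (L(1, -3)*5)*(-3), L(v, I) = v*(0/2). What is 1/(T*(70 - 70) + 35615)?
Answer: 1/35615 ≈ 2.8078e-5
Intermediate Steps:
L(v, I) = 0 (L(v, I) = v*(0*(1/2)) = v*0 = 0)
T = 0 (T = (0*5)*(-3) = 0*(-3) = 0)
1/(T*(70 - 70) + 35615) = 1/(0*(70 - 70) + 35615) = 1/(0*0 + 35615) = 1/(0 + 35615) = 1/35615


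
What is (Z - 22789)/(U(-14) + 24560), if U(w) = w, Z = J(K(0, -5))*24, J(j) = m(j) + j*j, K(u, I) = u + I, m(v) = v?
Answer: -22309/24546 ≈ -0.90886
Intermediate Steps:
K(u, I) = I + u
J(j) = j + j² (J(j) = j + j*j = j + j²)
Z = 480 (Z = ((-5 + 0)*(1 + (-5 + 0)))*24 = -5*(1 - 5)*24 = -5*(-4)*24 = 20*24 = 480)
(Z - 22789)/(U(-14) + 24560) = (480 - 22789)/(-14 + 24560) = -22309/24546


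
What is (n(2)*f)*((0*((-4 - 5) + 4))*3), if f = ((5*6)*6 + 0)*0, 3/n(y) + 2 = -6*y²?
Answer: 0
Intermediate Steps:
n(y) = 3/(-2 - 6*y²)
f = 0 (f = (30*6 + 0)*0 = (180 + 0)*0 = 180*0 = 0)
(n(2)*f)*((0*((-4 - 5) + 4))*3) = (-3/(2 + 6*2²)*0)*((0*((-4 - 5) + 4))*3) = (-3/(2 + 6*4)*0)*((0*(-9 + 4))*3) = (-3/(2 + 24)*0)*((0*(-5))*3) = (-3/26*0)*(0*3) = (-3*1/26*0)*0 = -3/26*0*0 = 0*0 = 0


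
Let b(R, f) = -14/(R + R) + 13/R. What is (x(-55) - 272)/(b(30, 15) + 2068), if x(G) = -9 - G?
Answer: -1130/10341 ≈ -0.10927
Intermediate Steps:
b(R, f) = 6/R (b(R, f) = -14*1/(2*R) + 13/R = -7/R + 13/R = 6/R)
(x(-55) - 272)/(b(30, 15) + 2068) = ((-9 - 1*(-55)) - 272)/(6/30 + 2068) = ((-9 + 55) - 272)/(6*(1/30) + 2068) = (46 - 272)/(⅕ + 2068) = -226/10341/5 = -226*5/10341 = -1130/10341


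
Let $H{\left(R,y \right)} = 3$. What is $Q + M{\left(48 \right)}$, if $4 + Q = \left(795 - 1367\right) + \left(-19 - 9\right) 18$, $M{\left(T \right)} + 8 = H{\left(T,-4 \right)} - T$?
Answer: $-1133$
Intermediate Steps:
$M{\left(T \right)} = -5 - T$ ($M{\left(T \right)} = -8 - \left(-3 + T\right) = -5 - T$)
$Q = -1080$ ($Q = -4 + \left(\left(795 - 1367\right) + \left(-19 - 9\right) 18\right) = -4 - 1076 = -1080$)
$Q + M{\left(48 \right)} = -1080 - 53 = -1133$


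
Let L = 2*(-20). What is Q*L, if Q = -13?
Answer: 520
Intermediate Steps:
L = -40
Q*L = -13*(-40) = 520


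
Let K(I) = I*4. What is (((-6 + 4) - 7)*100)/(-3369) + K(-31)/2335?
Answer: 561248/2622205 ≈ 0.21404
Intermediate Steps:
K(I) = 4*I
(((-6 + 4) - 7)*100)/(-3369) + K(-31)/2335 = (((-6 + 4) - 7)*100)/(-3369) + (4*(-31))/2335 = ((-2 - 7)*100)*(-1/3369) - 124*1/2335 = -9*100*(-1/3369) - 124/2335 = -900*(-1/3369) - 124/2335 = 300/1123 - 124/2335 = 561248/2622205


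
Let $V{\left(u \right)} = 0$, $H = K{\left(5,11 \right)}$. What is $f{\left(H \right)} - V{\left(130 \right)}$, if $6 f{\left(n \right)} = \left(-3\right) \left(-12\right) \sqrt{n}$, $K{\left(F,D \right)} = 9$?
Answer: $18$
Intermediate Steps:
$H = 9$
$f{\left(n \right)} = 6 \sqrt{n}$ ($f{\left(n \right)} = \frac{\left(-3\right) \left(-12\right) \sqrt{n}}{6} = \frac{36 \sqrt{n}}{6} = 6 \sqrt{n}$)
$f{\left(H \right)} - V{\left(130 \right)} = 6 \sqrt{9} - 0 = 6 \cdot 3 + 0 = 18 + 0 = 18$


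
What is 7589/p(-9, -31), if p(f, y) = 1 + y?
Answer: -7589/30 ≈ -252.97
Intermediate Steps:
7589/p(-9, -31) = 7589/(1 - 31) = 7589/(-30) = 7589*(-1/30) = -7589/30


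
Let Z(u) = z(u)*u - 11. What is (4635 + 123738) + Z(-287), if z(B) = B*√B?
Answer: 128362 + 82369*I*√287 ≈ 1.2836e+5 + 1.3954e+6*I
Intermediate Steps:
z(B) = B^(3/2)
Z(u) = -11 + u^(5/2) (Z(u) = u^(3/2)*u - 11 = u^(5/2) - 11 = -11 + u^(5/2))
(4635 + 123738) + Z(-287) = (4635 + 123738) + (-11 + (-287)^(5/2)) = 128373 + (-11 + 82369*I*√287) = 128362 + 82369*I*√287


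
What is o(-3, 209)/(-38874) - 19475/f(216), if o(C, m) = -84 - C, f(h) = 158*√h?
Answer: 27/12958 - 19475*√6/5688 ≈ -8.3847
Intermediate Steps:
o(-3, 209)/(-38874) - 19475/f(216) = (-84 - 1*(-3))/(-38874) - 19475*√6/5688 = (-84 + 3)*(-1/38874) - 19475*√6/5688 = -81*(-1/38874) - 19475*√6/5688 = 27/12958 - 19475*√6/5688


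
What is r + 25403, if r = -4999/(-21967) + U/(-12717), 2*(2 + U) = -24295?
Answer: 14193537467933/558708678 ≈ 25404.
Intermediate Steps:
U = -24299/2 (U = -2 + (½)*(-24295) = -2 - 24295/2 = -24299/2 ≈ -12150.)
r = 660920699/558708678 (r = -4999/(-21967) - 24299/2/(-12717) = -4999*(-1/21967) - 24299/2*(-1/12717) = 4999/21967 + 24299/25434 = 660920699/558708678 ≈ 1.1829)
r + 25403 = 660920699/558708678 + 25403 = 14193537467933/558708678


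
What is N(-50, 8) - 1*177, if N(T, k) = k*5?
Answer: -137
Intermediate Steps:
N(T, k) = 5*k
N(-50, 8) - 1*177 = 5*8 - 1*177 = 40 - 177 = -137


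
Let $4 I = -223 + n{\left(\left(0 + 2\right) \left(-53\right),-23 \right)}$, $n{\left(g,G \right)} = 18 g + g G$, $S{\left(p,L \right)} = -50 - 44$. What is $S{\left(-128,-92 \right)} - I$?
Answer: $- \frac{683}{4} \approx -170.75$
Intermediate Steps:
$S{\left(p,L \right)} = -94$
$n{\left(g,G \right)} = 18 g + G g$
$I = \frac{307}{4}$ ($I = \frac{-223 + \left(0 + 2\right) \left(-53\right) \left(18 - 23\right)}{4} = \frac{-223 + 2 \left(-53\right) \left(-5\right)}{4} = \frac{-223 - -530}{4} = \frac{-223 + 530}{4} = \frac{1}{4} \cdot 307 = \frac{307}{4} \approx 76.75$)
$S{\left(-128,-92 \right)} - I = -94 - \frac{307}{4} = - \frac{683}{4}$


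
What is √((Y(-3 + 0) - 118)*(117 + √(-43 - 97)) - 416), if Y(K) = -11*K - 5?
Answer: √(-10946 - 180*I*√35) ≈ 5.0832 - 104.75*I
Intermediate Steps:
Y(K) = -5 - 11*K
√((Y(-3 + 0) - 118)*(117 + √(-43 - 97)) - 416) = √(((-5 - 11*(-3 + 0)) - 118)*(117 + √(-43 - 97)) - 416) = √(((-5 - 11*(-3)) - 118)*(117 + √(-140)) - 416) = √(((-5 + 33) - 118)*(117 + 2*I*√35) - 416) = √((28 - 118)*(117 + 2*I*√35) - 416) = √(-90*(117 + 2*I*√35) - 416) = √((-10530 - 180*I*√35) - 416) = √(-10946 - 180*I*√35)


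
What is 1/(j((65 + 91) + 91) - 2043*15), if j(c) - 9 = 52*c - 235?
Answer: -1/18027 ≈ -5.5472e-5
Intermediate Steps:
j(c) = -226 + 52*c (j(c) = 9 + (52*c - 235) = 9 + (-235 + 52*c) = -226 + 52*c)
1/(j((65 + 91) + 91) - 2043*15) = 1/((-226 + 52*((65 + 91) + 91)) - 2043*15) = 1/((-226 + 52*(156 + 91)) - 30645) = 1/((-226 + 52*247) - 30645) = 1/((-226 + 12844) - 30645) = 1/(12618 - 30645) = 1/(-18027) = -1/18027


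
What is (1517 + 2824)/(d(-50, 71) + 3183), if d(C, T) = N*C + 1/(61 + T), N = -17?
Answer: 573012/532357 ≈ 1.0764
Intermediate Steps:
d(C, T) = 1/(61 + T) - 17*C (d(C, T) = -17*C + 1/(61 + T) = 1/(61 + T) - 17*C)
(1517 + 2824)/(d(-50, 71) + 3183) = (1517 + 2824)/((1 - 1037*(-50) - 17*(-50)*71)/(61 + 71) + 3183) = 4341/((1 + 51850 + 60350)/132 + 3183) = 4341/((1/132)*112201 + 3183) = 4341/(112201/132 + 3183) = 4341/(532357/132) = 4341*(132/532357) = 573012/532357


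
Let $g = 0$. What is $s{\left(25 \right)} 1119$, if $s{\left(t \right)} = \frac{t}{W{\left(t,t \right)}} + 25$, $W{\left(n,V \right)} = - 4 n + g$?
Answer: $\frac{110781}{4} \approx 27695.0$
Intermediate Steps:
$W{\left(n,V \right)} = - 4 n$ ($W{\left(n,V \right)} = - 4 n + 0 = - 4 n$)
$s{\left(t \right)} = \frac{99}{4}$ ($s{\left(t \right)} = \frac{t}{\left(-4\right) t} + 25 = - \frac{1}{4 t} t + 25 = - \frac{1}{4} + 25 = \frac{99}{4}$)
$s{\left(25 \right)} 1119 = \frac{99}{4} \cdot 1119 = \frac{110781}{4}$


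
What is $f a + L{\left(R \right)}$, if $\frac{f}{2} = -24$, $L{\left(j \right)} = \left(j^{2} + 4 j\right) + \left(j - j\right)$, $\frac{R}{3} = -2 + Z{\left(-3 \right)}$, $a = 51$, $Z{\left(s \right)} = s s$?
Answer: $-1923$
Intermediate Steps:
$Z{\left(s \right)} = s^{2}$
$R = 21$ ($R = 3 \left(-2 + \left(-3\right)^{2}\right) = 3 \left(-2 + 9\right) = 3 \cdot 7 = 21$)
$L{\left(j \right)} = j^{2} + 4 j$ ($L{\left(j \right)} = \left(j^{2} + 4 j\right) + 0 = j^{2} + 4 j$)
$f = -48$ ($f = 2 \left(-24\right) = -48$)
$f a + L{\left(R \right)} = \left(-48\right) 51 + 21 \left(4 + 21\right) = -2448 + 21 \cdot 25 = -2448 + 525 = -1923$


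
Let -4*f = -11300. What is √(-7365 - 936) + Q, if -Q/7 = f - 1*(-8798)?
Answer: -81361 + I*√8301 ≈ -81361.0 + 91.11*I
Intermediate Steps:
f = 2825 (f = -¼*(-11300) = 2825)
Q = -81361 (Q = -7*(2825 - 1*(-8798)) = -7*(2825 + 8798) = -7*11623 = -81361)
√(-7365 - 936) + Q = √(-7365 - 936) - 81361 = √(-8301) - 81361 = I*√8301 - 81361 = -81361 + I*√8301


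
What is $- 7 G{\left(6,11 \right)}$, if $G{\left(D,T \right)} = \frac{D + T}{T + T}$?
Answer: $- \frac{119}{22} \approx -5.4091$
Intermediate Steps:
$G{\left(D,T \right)} = \frac{D + T}{2 T}$
$- 7 G{\left(6,11 \right)} = - 7 \frac{6 + 11}{2 \cdot 11} = - 7 \cdot \frac{1}{2} \cdot \frac{1}{11} \cdot 17 = \left(-7\right) \frac{17}{22} = - \frac{119}{22}$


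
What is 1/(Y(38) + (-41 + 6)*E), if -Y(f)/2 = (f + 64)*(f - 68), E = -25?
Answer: 1/6995 ≈ 0.00014296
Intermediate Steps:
Y(f) = -2*(-68 + f)*(64 + f) (Y(f) = -2*(f + 64)*(f - 68) = -2*(64 + f)*(-68 + f) = -2*(-68 + f)*(64 + f))
1/(Y(38) + (-41 + 6)*E) = 1/((8704 - 2*38² + 8*38) + (-41 + 6)*(-25)) = 1/((8704 - 2*1444 + 304) - 35*(-25)) = 1/((8704 - 2888 + 304) + 875) = 1/(6120 + 875) = 1/6995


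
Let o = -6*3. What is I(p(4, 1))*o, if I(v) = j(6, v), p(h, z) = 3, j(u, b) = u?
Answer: -108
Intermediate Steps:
I(v) = 6
o = -18
I(p(4, 1))*o = 6*(-18) = -108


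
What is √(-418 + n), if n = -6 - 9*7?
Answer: I*√487 ≈ 22.068*I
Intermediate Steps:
n = -69 (n = -6 - 63 = -69)
√(-418 + n) = √(-418 - 69) = √(-487) = I*√487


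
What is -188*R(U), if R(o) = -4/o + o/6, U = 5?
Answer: -94/15 ≈ -6.2667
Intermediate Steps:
R(o) = -4/o + o/6 (R(o) = -4/o + o*(1/6) = -4/o + o/6)
-188*R(U) = -188*(-4/5 + (1/6)*5) = -188*(-4*1/5 + 5/6) = -188*(-4/5 + 5/6) = -188*1/30 = -94/15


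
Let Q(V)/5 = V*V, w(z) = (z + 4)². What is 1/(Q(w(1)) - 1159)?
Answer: 1/1966 ≈ 0.00050865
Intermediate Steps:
w(z) = (4 + z)²
Q(V) = 5*V² (Q(V) = 5*(V*V) = 5*V²)
1/(Q(w(1)) - 1159) = 1/(5*((4 + 1)²)² - 1159) = 1/(5*(5²)² - 1159) = 1/(5*25² - 1159) = 1/(5*625 - 1159) = 1/(3125 - 1159) = 1/1966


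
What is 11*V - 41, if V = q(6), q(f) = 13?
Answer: 102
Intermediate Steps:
V = 13
11*V - 41 = 11*13 - 41 = 143 - 41 = 102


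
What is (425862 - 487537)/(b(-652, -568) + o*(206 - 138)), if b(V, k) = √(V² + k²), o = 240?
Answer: -3700500/976451 + 61675*√46733/66398668 ≈ -3.5889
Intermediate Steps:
(425862 - 487537)/(b(-652, -568) + o*(206 - 138)) = (425862 - 487537)/(√((-652)² + (-568)²) + 240*(206 - 138)) = -61675/(√(425104 + 322624) + 240*68) = -61675/(√747728 + 16320) = -61675/(4*√46733 + 16320) = -61675/(16320 + 4*√46733)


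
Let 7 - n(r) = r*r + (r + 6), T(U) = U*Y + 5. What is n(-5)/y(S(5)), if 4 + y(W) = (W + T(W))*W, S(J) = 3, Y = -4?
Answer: 19/16 ≈ 1.1875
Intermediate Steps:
T(U) = 5 - 4*U (T(U) = U*(-4) + 5 = -4*U + 5 = 5 - 4*U)
n(r) = 1 - r - r² (n(r) = 7 - (r*r + (r + 6)) = 7 - (r² + (6 + r)) = 7 - (6 + r + r²) = 7 + (-6 - r - r²) = 1 - r - r²)
y(W) = -4 + W*(5 - 3*W) (y(W) = -4 + (W + (5 - 4*W))*W = -4 + (5 - 3*W)*W = -4 + W*(5 - 3*W))
n(-5)/y(S(5)) = (1 - 1*(-5) - 1*(-5)²)/(-4 - 3*3² + 5*3) = (1 + 5 - 1*25)/(-4 - 3*9 + 15) = (1 + 5 - 25)/(-4 - 27 + 15) = -19/(-16) = -19*(-1/16) = 19/16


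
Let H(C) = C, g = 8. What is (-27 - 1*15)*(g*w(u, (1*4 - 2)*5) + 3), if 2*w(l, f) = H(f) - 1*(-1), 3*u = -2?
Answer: -1974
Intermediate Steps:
u = -2/3 (u = (1/3)*(-2) = -2/3 ≈ -0.66667)
w(l, f) = 1/2 + f/2 (w(l, f) = (f - 1*(-1))/2 = (f + 1)/2 = (1 + f)/2 = 1/2 + f/2)
(-27 - 1*15)*(g*w(u, (1*4 - 2)*5) + 3) = (-27 - 1*15)*(8*(1/2 + ((1*4 - 2)*5)/2) + 3) = (-27 - 15)*(8*(1/2 + ((4 - 2)*5)/2) + 3) = -42*(8*(1/2 + (2*5)/2) + 3) = -42*(8*(1/2 + (1/2)*10) + 3) = -42*(8*(1/2 + 5) + 3) = -42*(8*(11/2) + 3) = -42*(44 + 3) = -42*47 = -1974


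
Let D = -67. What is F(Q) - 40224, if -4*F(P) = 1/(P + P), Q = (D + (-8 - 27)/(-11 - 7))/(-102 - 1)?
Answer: -188410143/4684 ≈ -40224.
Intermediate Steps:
Q = 1171/1854 (Q = (-67 + (-8 - 27)/(-11 - 7))/(-102 - 1) = (-67 - 35/(-18))/(-103) = (-67 - 35*(-1/18))*(-1/103) = (-67 + 35/18)*(-1/103) = -1171/18*(-1/103) = 1171/1854 ≈ 0.63161)
F(P) = -1/(8*P) (F(P) = -1/(4*(P + P)) = -1/(2*P)/4 = -1/(8*P))
F(Q) - 40224 = -1/(8*1171/1854) - 40224 = -⅛*1854/1171 - 40224 = -927/4684 - 40224 = -188410143/4684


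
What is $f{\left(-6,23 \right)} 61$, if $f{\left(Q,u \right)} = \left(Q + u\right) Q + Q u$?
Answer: $-14640$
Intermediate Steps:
$f{\left(Q,u \right)} = Q u + Q \left(Q + u\right)$ ($f{\left(Q,u \right)} = Q \left(Q + u\right) + Q u = Q u + Q \left(Q + u\right)$)
$f{\left(-6,23 \right)} 61 = - 6 \left(-6 + 2 \cdot 23\right) 61 = - 6 \left(-6 + 46\right) 61 = \left(-6\right) 40 \cdot 61 = \left(-240\right) 61 = -14640$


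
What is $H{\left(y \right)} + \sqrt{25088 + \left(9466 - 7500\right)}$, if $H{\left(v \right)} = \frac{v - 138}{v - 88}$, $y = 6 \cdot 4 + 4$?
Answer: $\frac{11}{6} + 9 \sqrt{334} \approx 166.31$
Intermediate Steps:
$y = 28$ ($y = 24 + 4 = 28$)
$H{\left(v \right)} = \frac{-138 + v}{-88 + v}$
$H{\left(y \right)} + \sqrt{25088 + \left(9466 - 7500\right)} = \frac{-138 + 28}{-88 + 28} + \sqrt{25088 + \left(9466 - 7500\right)} = \frac{1}{-60} \left(-110\right) + \sqrt{25088 + 1966} = \left(- \frac{1}{60}\right) \left(-110\right) + \sqrt{27054} = \frac{11}{6} + 9 \sqrt{334}$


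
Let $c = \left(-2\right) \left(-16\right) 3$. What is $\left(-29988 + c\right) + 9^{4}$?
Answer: $-23331$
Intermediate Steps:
$c = 96$ ($c = 32 \cdot 3 = 96$)
$\left(-29988 + c\right) + 9^{4} = \left(-29988 + 96\right) + 9^{4} = -29892 + 6561 = -23331$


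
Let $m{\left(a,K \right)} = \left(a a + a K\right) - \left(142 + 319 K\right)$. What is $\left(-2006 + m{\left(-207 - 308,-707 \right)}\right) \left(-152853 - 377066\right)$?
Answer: $-451869880085$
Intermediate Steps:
$m{\left(a,K \right)} = -142 + a^{2} - 319 K + K a$ ($m{\left(a,K \right)} = \left(a^{2} + K a\right) - \left(142 + 319 K\right) = -142 + a^{2} - 319 K + K a$)
$\left(-2006 + m{\left(-207 - 308,-707 \right)}\right) \left(-152853 - 377066\right) = \left(-2006 - \left(-225391 - \left(-207 - 308\right)^{2} + 707 \left(-207 - 308\right)\right)\right) \left(-152853 - 377066\right) = \left(-2006 + \left(-142 + \left(-207 - 308\right)^{2} + 225533 - 707 \left(-207 - 308\right)\right)\right) \left(-529919\right) = \left(-2006 + \left(-142 + \left(-515\right)^{2} + 225533 - -364105\right)\right) \left(-529919\right) = \left(-2006 + \left(-142 + 265225 + 225533 + 364105\right)\right) \left(-529919\right) = \left(-2006 + 854721\right) \left(-529919\right) = 852715 \left(-529919\right) = -451869880085$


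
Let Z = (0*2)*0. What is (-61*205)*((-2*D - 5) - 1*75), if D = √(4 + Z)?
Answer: 1050420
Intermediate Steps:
Z = 0 (Z = 0*0 = 0)
D = 2 (D = √(4 + 0) = √4 = 2)
(-61*205)*((-2*D - 5) - 1*75) = (-61*205)*((-2*2 - 5) - 1*75) = -12505*((-4 - 5) - 75) = -12505*(-9 - 75) = -12505*(-84) = 1050420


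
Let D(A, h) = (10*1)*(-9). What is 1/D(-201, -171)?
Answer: -1/90 ≈ -0.011111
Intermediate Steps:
D(A, h) = -90 (D(A, h) = 10*(-9) = -90)
1/D(-201, -171) = 1/(-90) = -1/90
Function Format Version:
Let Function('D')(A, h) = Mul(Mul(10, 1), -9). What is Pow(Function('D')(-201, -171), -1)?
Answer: Rational(-1, 90) ≈ -0.011111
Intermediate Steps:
Function('D')(A, h) = -90 (Function('D')(A, h) = Mul(10, -9) = -90)
Pow(Function('D')(-201, -171), -1) = Pow(-90, -1) = Rational(-1, 90)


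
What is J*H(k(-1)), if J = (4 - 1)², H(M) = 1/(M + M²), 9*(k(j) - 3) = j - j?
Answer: ¾ ≈ 0.75000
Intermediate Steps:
k(j) = 3 (k(j) = 3 + (j - j)/9 = 3 + (⅑)*0 = 3 + 0 = 3)
J = 9 (J = 3² = 9)
J*H(k(-1)) = 9*(1/(3*(1 + 3))) = 9*((⅓)/4) = 9*((⅓)*(¼)) = 9*(1/12) = ¾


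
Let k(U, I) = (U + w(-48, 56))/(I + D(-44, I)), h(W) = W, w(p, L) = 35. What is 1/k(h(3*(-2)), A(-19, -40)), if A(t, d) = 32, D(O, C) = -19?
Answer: 13/29 ≈ 0.44828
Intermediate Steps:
k(U, I) = (35 + U)/(-19 + I) (k(U, I) = (U + 35)/(I - 19) = (35 + U)/(-19 + I))
1/k(h(3*(-2)), A(-19, -40)) = 1/((35 + 3*(-2))/(-19 + 32)) = 1/((35 - 6)/13) = 1/((1/13)*29) = 1/(29/13) = 13/29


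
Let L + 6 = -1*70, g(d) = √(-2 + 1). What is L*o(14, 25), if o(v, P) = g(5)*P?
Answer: -1900*I ≈ -1900.0*I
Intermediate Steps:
g(d) = I (g(d) = √(-1) = I)
L = -76 (L = -6 - 1*70 = -6 - 70 = -76)
o(v, P) = I*P
L*o(14, 25) = -76*I*25 = -1900*I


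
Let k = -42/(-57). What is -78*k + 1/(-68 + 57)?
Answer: -12031/209 ≈ -57.565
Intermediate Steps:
k = 14/19 (k = -42*(-1/57) = 14/19 ≈ 0.73684)
-78*k + 1/(-68 + 57) = -78*14/19 + 1/(-68 + 57) = -1092/19 + 1/(-11) = -1092/19 - 1/11 = -12031/209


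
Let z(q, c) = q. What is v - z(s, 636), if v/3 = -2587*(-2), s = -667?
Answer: 16189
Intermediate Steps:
v = 15522 (v = 3*(-2587*(-2)) = 3*5174 = 15522)
v - z(s, 636) = 15522 - 1*(-667) = 15522 + 667 = 16189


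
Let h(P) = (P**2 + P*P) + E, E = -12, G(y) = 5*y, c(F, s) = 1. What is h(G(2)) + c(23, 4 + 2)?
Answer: 189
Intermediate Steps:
h(P) = -12 + 2*P**2 (h(P) = (P**2 + P*P) - 12 = (P**2 + P**2) - 12 = 2*P**2 - 12 = -12 + 2*P**2)
h(G(2)) + c(23, 4 + 2) = (-12 + 2*(5*2)**2) + 1 = (-12 + 2*10**2) + 1 = (-12 + 2*100) + 1 = (-12 + 200) + 1 = 188 + 1 = 189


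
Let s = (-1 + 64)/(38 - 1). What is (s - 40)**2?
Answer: 2007889/1369 ≈ 1466.7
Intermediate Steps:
s = 63/37 ≈ 1.7027
(s - 40)**2 = (63/37 - 40)**2 = (-1417/37)**2 = 2007889/1369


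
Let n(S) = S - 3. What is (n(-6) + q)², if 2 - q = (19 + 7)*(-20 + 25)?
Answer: 18769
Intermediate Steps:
n(S) = -3 + S
q = -128 (q = 2 - (19 + 7)*(-20 + 25) = 2 - 26*5 = 2 - 1*130 = 2 - 130 = -128)
(n(-6) + q)² = ((-3 - 6) - 128)² = (-9 - 128)² = (-137)² = 18769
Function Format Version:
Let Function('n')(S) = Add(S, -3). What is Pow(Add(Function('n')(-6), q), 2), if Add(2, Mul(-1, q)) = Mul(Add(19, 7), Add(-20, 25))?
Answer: 18769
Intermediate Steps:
Function('n')(S) = Add(-3, S)
q = -128 (q = Add(2, Mul(-1, Mul(Add(19, 7), Add(-20, 25)))) = Add(2, Mul(-1, Mul(26, 5))) = Add(2, Mul(-1, 130)) = Add(2, -130) = -128)
Pow(Add(Function('n')(-6), q), 2) = Pow(Add(Add(-3, -6), -128), 2) = Pow(Add(-9, -128), 2) = Pow(-137, 2) = 18769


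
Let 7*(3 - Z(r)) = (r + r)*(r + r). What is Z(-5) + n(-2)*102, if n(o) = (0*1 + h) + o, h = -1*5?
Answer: -5077/7 ≈ -725.29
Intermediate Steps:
h = -5
Z(r) = 3 - 4*r²/7 (Z(r) = 3 - (r + r)*(r + r)/7 = 3 - 2*r*2*r/7 = 3 - 4*r²/7)
n(o) = -5 + o (n(o) = (0*1 - 5) + o = (0 - 5) + o = -5 + o)
Z(-5) + n(-2)*102 = (3 - 4/7*(-5)²) + (-5 - 2)*102 = (3 - 4/7*25) - 7*102 = (3 - 100/7) - 714 = -79/7 - 714 = -5077/7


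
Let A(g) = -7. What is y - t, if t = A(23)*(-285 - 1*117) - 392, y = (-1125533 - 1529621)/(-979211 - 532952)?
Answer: -3659803632/1512163 ≈ -2420.2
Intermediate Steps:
y = 2655154/1512163 (y = -2655154/(-1512163) = -2655154*(-1/1512163) = 2655154/1512163 ≈ 1.7559)
t = 2422 (t = -7*(-285 - 1*117) - 392 = -7*(-285 - 117) - 392 = -7*(-402) - 392 = 2814 - 392 = 2422)
y - t = 2655154/1512163 - 1*2422 = 2655154/1512163 - 2422 = -3659803632/1512163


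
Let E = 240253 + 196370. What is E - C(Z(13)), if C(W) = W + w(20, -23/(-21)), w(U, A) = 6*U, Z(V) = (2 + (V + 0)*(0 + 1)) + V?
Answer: 436475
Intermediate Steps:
Z(V) = 2 + 2*V (Z(V) = (2 + V*1) + V = (2 + V) + V = 2 + 2*V)
E = 436623
C(W) = 120 + W (C(W) = W + 6*20 = W + 120 = 120 + W)
E - C(Z(13)) = 436623 - (120 + (2 + 2*13)) = 436623 - (120 + (2 + 26)) = 436623 - (120 + 28) = 436623 - 1*148 = 436623 - 148 = 436475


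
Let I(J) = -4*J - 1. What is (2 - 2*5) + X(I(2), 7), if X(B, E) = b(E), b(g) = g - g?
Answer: -8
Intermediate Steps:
b(g) = 0
I(J) = -1 - 4*J
X(B, E) = 0
(2 - 2*5) + X(I(2), 7) = (2 - 2*5) + 0 = (2 - 10) + 0 = -8 + 0 = -8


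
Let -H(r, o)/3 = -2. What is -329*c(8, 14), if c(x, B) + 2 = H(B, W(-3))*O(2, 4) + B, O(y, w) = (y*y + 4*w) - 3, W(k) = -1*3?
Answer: -37506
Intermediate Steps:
W(k) = -3
H(r, o) = 6 (H(r, o) = -3*(-2) = 6)
O(y, w) = -3 + y² + 4*w (O(y, w) = (y² + 4*w) - 3 = -3 + y² + 4*w)
c(x, B) = 100 + B (c(x, B) = -2 + (6*(-3 + 2² + 4*4) + B) = -2 + (6*(-3 + 4 + 16) + B) = -2 + (6*17 + B) = -2 + (102 + B) = 100 + B)
-329*c(8, 14) = -329*(100 + 14) = -329*114 = -37506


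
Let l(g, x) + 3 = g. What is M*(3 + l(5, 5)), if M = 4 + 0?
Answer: 20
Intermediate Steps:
M = 4
l(g, x) = -3 + g
M*(3 + l(5, 5)) = 4*(3 + (-3 + 5)) = 4*(3 + 2) = 4*5 = 20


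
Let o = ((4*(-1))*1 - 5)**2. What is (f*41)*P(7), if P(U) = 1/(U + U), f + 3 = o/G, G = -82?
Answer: -327/28 ≈ -11.679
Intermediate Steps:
o = 81 (o = (-4*1 - 5)**2 = (-4 - 5)**2 = (-9)**2 = 81)
f = -327/82 (f = -3 + 81/(-82) = -3 + 81*(-1/82) = -3 - 81/82 = -327/82 ≈ -3.9878)
P(U) = 1/(2*U)
(f*41)*P(7) = (-327/82*41)*((1/2)/7) = -327/(4*7) = -327/2*1/14 = -327/28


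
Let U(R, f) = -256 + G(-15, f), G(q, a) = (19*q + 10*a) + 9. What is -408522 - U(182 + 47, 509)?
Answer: -413080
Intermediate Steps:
G(q, a) = 9 + 10*a + 19*q (G(q, a) = (10*a + 19*q) + 9 = 9 + 10*a + 19*q)
U(R, f) = -532 + 10*f (U(R, f) = -256 + (9 + 10*f + 19*(-15)) = -256 + (9 + 10*f - 285) = -256 + (-276 + 10*f) = -532 + 10*f)
-408522 - U(182 + 47, 509) = -408522 - (-532 + 10*509) = -408522 - (-532 + 5090) = -408522 - 1*4558 = -408522 - 4558 = -413080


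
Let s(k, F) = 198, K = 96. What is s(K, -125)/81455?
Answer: 18/7405 ≈ 0.0024308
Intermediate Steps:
s(K, -125)/81455 = 198/81455 = 198*(1/81455) = 18/7405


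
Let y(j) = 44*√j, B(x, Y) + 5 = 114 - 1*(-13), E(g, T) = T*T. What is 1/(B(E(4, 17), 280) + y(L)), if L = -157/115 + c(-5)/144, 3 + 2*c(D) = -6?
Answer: 28060/4045139 - 33*I*√131330/4045139 ≈ 0.0069367 - 0.0029564*I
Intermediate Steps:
E(g, T) = T²
c(D) = -9/2 (c(D) = -3/2 + (½)*(-6) = -3/2 - 3 = -9/2)
B(x, Y) = 122 (B(x, Y) = -5 + (114 - 1*(-13)) = -5 + (114 + 13) = -5 + 127 = 122)
L = -5139/3680 (L = -157/115 - 9/2/144 = -157*1/115 - 9/2*1/144 = -157/115 - 1/32 = -5139/3680 ≈ -1.3965)
1/(B(E(4, 17), 280) + y(L)) = 1/(122 + 44*√(-5139/3680)) = 1/(122 + 44*(3*I*√131330/920)) = 1/(122 + 33*I*√131330/230)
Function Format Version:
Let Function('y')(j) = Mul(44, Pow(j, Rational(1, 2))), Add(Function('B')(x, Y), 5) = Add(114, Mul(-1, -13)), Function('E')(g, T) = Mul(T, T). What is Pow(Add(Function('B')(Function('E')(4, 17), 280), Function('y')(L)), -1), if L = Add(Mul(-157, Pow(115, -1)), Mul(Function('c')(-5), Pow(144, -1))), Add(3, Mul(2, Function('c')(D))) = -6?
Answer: Add(Rational(28060, 4045139), Mul(Rational(-33, 4045139), I, Pow(131330, Rational(1, 2)))) ≈ Add(0.0069367, Mul(-0.0029564, I))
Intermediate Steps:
Function('E')(g, T) = Pow(T, 2)
Function('c')(D) = Rational(-9, 2) (Function('c')(D) = Add(Rational(-3, 2), Mul(Rational(1, 2), -6)) = Add(Rational(-3, 2), -3) = Rational(-9, 2))
Function('B')(x, Y) = 122 (Function('B')(x, Y) = Add(-5, Add(114, Mul(-1, -13))) = Add(-5, Add(114, 13)) = Add(-5, 127) = 122)
L = Rational(-5139, 3680) (L = Add(Mul(-157, Pow(115, -1)), Mul(Rational(-9, 2), Pow(144, -1))) = Add(Mul(-157, Rational(1, 115)), Mul(Rational(-9, 2), Rational(1, 144))) = Add(Rational(-157, 115), Rational(-1, 32)) = Rational(-5139, 3680) ≈ -1.3965)
Pow(Add(Function('B')(Function('E')(4, 17), 280), Function('y')(L)), -1) = Pow(Add(122, Mul(44, Pow(Rational(-5139, 3680), Rational(1, 2)))), -1) = Pow(Add(122, Mul(44, Mul(Rational(3, 920), I, Pow(131330, Rational(1, 2))))), -1) = Pow(Add(122, Mul(Rational(33, 230), I, Pow(131330, Rational(1, 2)))), -1)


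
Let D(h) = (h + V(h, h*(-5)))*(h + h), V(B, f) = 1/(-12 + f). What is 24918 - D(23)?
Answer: 3030266/127 ≈ 23860.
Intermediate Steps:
D(h) = 2*h*(h + 1/(-12 - 5*h)) (D(h) = (h + 1/(-12 + h*(-5)))*(h + h) = (h + 1/(-12 - 5*h))*(2*h) = 2*h*(h + 1/(-12 - 5*h)))
24918 - D(23) = 24918 - 2*23*(-1 + 23*(12 + 5*23))/(12 + 5*23) = 24918 - 2*23*(-1 + 23*(12 + 115))/(12 + 115) = 24918 - 2*23*(-1 + 23*127)/127 = 24918 - 2*23*(-1 + 2921)/127 = 24918 - 2*23*2920/127 = 24918 - 1*134320/127 = 24918 - 134320/127 = 3030266/127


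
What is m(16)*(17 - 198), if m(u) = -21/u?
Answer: 3801/16 ≈ 237.56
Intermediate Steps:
m(16)*(17 - 198) = (-21/16)*(17 - 198) = -21*1/16*(-181) = -21/16*(-181) = 3801/16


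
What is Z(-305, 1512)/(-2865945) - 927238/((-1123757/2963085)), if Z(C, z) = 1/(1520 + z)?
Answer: 23874395283925901441443/9764937290266680 ≈ 2.4449e+6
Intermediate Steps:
Z(-305, 1512)/(-2865945) - 927238/((-1123757/2963085)) = 1/((1520 + 1512)*(-2865945)) - 927238/((-1123757/2963085)) = -1/2865945/3032 - 927238/((-1123757*1/2963085)) = (1/3032)*(-1/2865945) - 927238/(-1123757/2963085) = -1/8689545240 - 927238*(-2963085/1123757) = -1/8689545240 + 2747485009230/1123757 = 23874395283925901441443/9764937290266680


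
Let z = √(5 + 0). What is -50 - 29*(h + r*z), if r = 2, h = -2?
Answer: 8 - 58*√5 ≈ -121.69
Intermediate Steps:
z = √5 ≈ 2.2361
-50 - 29*(h + r*z) = -50 - 29*(-2 + 2*√5) = -50 + (58 - 58*√5) = 8 - 58*√5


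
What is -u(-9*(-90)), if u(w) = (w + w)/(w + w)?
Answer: -1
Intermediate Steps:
u(w) = 1 (u(w) = (2*w)/((2*w)) = (2*w)*(1/(2*w)) = 1)
-u(-9*(-90)) = -1*1 = -1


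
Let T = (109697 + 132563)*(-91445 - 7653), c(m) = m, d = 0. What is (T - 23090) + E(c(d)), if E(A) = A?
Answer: -24007504570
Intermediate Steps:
T = -24007481480 (T = 242260*(-99098) = -24007481480)
(T - 23090) + E(c(d)) = (-24007481480 - 23090) + 0 = -24007504570 + 0 = -24007504570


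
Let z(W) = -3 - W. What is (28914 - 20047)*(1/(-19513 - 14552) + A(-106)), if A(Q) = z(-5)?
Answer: 604099843/34065 ≈ 17734.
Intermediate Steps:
A(Q) = 2 (A(Q) = -3 - 1*(-5) = -3 + 5 = 2)
(28914 - 20047)*(1/(-19513 - 14552) + A(-106)) = (28914 - 20047)*(1/(-19513 - 14552) + 2) = 8867*(1/(-34065) + 2) = 8867*(-1/34065 + 2) = 8867*(68129/34065) = 604099843/34065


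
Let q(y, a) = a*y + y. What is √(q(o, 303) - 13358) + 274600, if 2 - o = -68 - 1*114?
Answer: 274600 + √42578 ≈ 2.7481e+5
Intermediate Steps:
o = 184 (o = 2 - (-68 - 1*114) = 2 - (-68 - 114) = 2 - 1*(-182) = 2 + 182 = 184)
q(y, a) = y + a*y
√(q(o, 303) - 13358) + 274600 = √(184*(1 + 303) - 13358) + 274600 = √(184*304 - 13358) + 274600 = √(55936 - 13358) + 274600 = √42578 + 274600 = 274600 + √42578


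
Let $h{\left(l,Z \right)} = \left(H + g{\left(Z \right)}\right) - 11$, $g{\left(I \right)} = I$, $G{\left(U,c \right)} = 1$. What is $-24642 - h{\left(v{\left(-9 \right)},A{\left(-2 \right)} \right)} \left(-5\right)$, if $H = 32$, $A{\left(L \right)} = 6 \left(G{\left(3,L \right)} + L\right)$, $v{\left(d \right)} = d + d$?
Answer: $-24567$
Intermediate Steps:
$v{\left(d \right)} = 2 d$
$A{\left(L \right)} = 6 + 6 L$ ($A{\left(L \right)} = 6 \left(1 + L\right) = 6 + 6 L$)
$h{\left(l,Z \right)} = 21 + Z$ ($h{\left(l,Z \right)} = \left(32 + Z\right) - 11 = 21 + Z$)
$-24642 - h{\left(v{\left(-9 \right)},A{\left(-2 \right)} \right)} \left(-5\right) = -24642 - \left(21 + \left(6 + 6 \left(-2\right)\right)\right) \left(-5\right) = -24642 - \left(21 + \left(6 - 12\right)\right) \left(-5\right) = -24642 - \left(21 - 6\right) \left(-5\right) = -24642 - 15 \left(-5\right) = -24642 - -75 = -24642 + 75 = -24567$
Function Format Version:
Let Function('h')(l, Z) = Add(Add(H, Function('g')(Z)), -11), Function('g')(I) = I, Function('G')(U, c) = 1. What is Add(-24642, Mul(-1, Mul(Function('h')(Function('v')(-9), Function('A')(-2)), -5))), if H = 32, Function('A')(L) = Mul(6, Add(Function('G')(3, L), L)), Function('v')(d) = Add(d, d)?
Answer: -24567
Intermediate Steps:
Function('v')(d) = Mul(2, d)
Function('A')(L) = Add(6, Mul(6, L)) (Function('A')(L) = Mul(6, Add(1, L)) = Add(6, Mul(6, L)))
Function('h')(l, Z) = Add(21, Z) (Function('h')(l, Z) = Add(Add(32, Z), -11) = Add(21, Z))
Add(-24642, Mul(-1, Mul(Function('h')(Function('v')(-9), Function('A')(-2)), -5))) = Add(-24642, Mul(-1, Mul(Add(21, Add(6, Mul(6, -2))), -5))) = Add(-24642, Mul(-1, Mul(Add(21, Add(6, -12)), -5))) = Add(-24642, Mul(-1, Mul(Add(21, -6), -5))) = Add(-24642, Mul(-1, Mul(15, -5))) = Add(-24642, Mul(-1, -75)) = Add(-24642, 75) = -24567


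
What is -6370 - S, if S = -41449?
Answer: 35079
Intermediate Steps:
-6370 - S = -6370 - 1*(-41449) = -6370 + 41449 = 35079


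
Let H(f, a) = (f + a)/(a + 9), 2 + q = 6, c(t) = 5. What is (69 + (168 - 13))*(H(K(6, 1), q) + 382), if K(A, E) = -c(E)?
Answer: 1112160/13 ≈ 85551.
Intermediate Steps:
K(A, E) = -5 (K(A, E) = -1*5 = -5)
q = 4 (q = -2 + 6 = 4)
H(f, a) = (a + f)/(9 + a)
(69 + (168 - 13))*(H(K(6, 1), q) + 382) = (69 + (168 - 13))*((4 - 5)/(9 + 4) + 382) = (69 + 155)*(-1/13 + 382) = 224*((1/13)*(-1) + 382) = 224*(-1/13 + 382) = 224*(4965/13) = 1112160/13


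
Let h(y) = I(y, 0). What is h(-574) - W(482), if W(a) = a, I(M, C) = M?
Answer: -1056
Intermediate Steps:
h(y) = y
h(-574) - W(482) = -574 - 1*482 = -574 - 482 = -1056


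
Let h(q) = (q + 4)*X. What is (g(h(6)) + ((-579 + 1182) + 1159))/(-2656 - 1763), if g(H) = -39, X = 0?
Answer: -1723/4419 ≈ -0.38991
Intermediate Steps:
h(q) = 0 (h(q) = (q + 4)*0 = (4 + q)*0 = 0)
(g(h(6)) + ((-579 + 1182) + 1159))/(-2656 - 1763) = (-39 + ((-579 + 1182) + 1159))/(-2656 - 1763) = (-39 + (603 + 1159))/(-4419) = (-39 + 1762)*(-1/4419) = 1723*(-1/4419) = -1723/4419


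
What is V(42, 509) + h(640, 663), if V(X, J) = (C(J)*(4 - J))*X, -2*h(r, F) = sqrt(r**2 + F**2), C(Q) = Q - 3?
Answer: -10732260 - sqrt(849169)/2 ≈ -1.0733e+7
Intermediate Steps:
C(Q) = -3 + Q
h(r, F) = -sqrt(F**2 + r**2)/2 (h(r, F) = -sqrt(r**2 + F**2)/2 = -sqrt(F**2 + r**2)/2)
V(X, J) = X*(-3 + J)*(4 - J) (V(X, J) = ((-3 + J)*(4 - J))*X = X*(-3 + J)*(4 - J))
V(42, 509) + h(640, 663) = -1*42*(-4 + 509)*(-3 + 509) - sqrt(663**2 + 640**2)/2 = -1*42*505*506 - sqrt(439569 + 409600)/2 = -10732260 - sqrt(849169)/2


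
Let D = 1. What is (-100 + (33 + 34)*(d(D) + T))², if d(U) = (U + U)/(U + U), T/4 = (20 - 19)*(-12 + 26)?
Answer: 13830961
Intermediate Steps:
T = 56 (T = 4*((20 - 19)*(-12 + 26)) = 4*(1*14) = 4*14 = 56)
d(U) = 1 (d(U) = (2*U)/((2*U)) = (2*U)*(1/(2*U)) = 1)
(-100 + (33 + 34)*(d(D) + T))² = (-100 + (33 + 34)*(1 + 56))² = (-100 + 67*57)² = (-100 + 3819)² = 3719² = 13830961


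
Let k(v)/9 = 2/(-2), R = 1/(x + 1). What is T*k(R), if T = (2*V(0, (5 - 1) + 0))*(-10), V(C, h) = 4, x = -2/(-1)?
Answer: 720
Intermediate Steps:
x = 2 (x = -2*(-1) = 2)
T = -80 (T = (2*4)*(-10) = 8*(-10) = -80)
R = 1/3 (R = 1/(2 + 1) = 1/3 ≈ 0.33333)
k(v) = -9 (k(v) = 9*(2/(-2)) = 9*(2*(-1/2)) = 9*(-1) = -9)
T*k(R) = -80*(-9) = 720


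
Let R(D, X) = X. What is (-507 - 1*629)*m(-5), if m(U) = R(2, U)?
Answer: 5680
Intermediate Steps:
m(U) = U
(-507 - 1*629)*m(-5) = (-507 - 1*629)*(-5) = (-507 - 629)*(-5) = -1136*(-5) = 5680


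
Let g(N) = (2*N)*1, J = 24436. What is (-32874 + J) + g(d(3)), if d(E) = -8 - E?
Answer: -8460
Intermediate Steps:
g(N) = 2*N
(-32874 + J) + g(d(3)) = (-32874 + 24436) + 2*(-8 - 1*3) = -8438 + 2*(-8 - 3) = -8438 + 2*(-11) = -8438 - 22 = -8460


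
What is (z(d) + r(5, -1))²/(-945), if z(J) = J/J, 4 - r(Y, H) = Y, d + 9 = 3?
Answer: 0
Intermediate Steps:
d = -6 (d = -9 + 3 = -6)
r(Y, H) = 4 - Y
z(J) = 1
(z(d) + r(5, -1))²/(-945) = (1 + (4 - 1*5))²/(-945) = (1 + (4 - 5))²*(-1/945) = (1 - 1)²*(-1/945) = 0²*(-1/945) = 0*(-1/945) = 0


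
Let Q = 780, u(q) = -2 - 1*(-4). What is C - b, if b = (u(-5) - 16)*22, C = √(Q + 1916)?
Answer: 308 + 2*√674 ≈ 359.92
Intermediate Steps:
u(q) = 2 (u(q) = -2 + 4 = 2)
C = 2*√674 (C = √(780 + 1916) = √2696 = 2*√674 ≈ 51.923)
b = -308 (b = (2 - 16)*22 = -14*22 = -308)
C - b = 2*√674 - 1*(-308) = 2*√674 + 308 = 308 + 2*√674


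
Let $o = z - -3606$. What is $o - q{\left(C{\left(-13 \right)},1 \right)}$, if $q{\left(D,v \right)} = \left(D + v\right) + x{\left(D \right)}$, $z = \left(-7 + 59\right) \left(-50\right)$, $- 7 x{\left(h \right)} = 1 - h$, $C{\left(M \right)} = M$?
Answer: $1020$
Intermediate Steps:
$x{\left(h \right)} = - \frac{1}{7} + \frac{h}{7}$ ($x{\left(h \right)} = - \frac{1 - h}{7} = - \frac{1}{7} + \frac{h}{7}$)
$z = -2600$ ($z = 52 \left(-50\right) = -2600$)
$o = 1006$ ($o = -2600 - -3606 = -2600 + 3606 = 1006$)
$q{\left(D,v \right)} = - \frac{1}{7} + v + \frac{8 D}{7}$ ($q{\left(D,v \right)} = \left(D + v\right) + \left(- \frac{1}{7} + \frac{D}{7}\right) = - \frac{1}{7} + v + \frac{8 D}{7}$)
$o - q{\left(C{\left(-13 \right)},1 \right)} = 1006 - \left(- \frac{1}{7} + 1 + \frac{8}{7} \left(-13\right)\right) = 1006 - \left(- \frac{1}{7} + 1 - \frac{104}{7}\right) = 1006 - -14 = 1006 + 14 = 1020$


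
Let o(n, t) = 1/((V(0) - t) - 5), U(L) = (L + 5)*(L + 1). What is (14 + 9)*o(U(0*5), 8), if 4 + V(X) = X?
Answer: -23/17 ≈ -1.3529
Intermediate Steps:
V(X) = -4 + X
U(L) = (1 + L)*(5 + L) (U(L) = (5 + L)*(1 + L) = (1 + L)*(5 + L))
o(n, t) = 1/(-9 - t) (o(n, t) = 1/(((-4 + 0) - t) - 5) = 1/((-4 - t) - 5) = 1/(-9 - t))
(14 + 9)*o(U(0*5), 8) = (14 + 9)*(-1/(9 + 8)) = 23*(-1/17) = -23/17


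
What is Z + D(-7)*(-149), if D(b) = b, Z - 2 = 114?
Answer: 1159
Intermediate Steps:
Z = 116 (Z = 2 + 114 = 116)
Z + D(-7)*(-149) = 116 - 7*(-149) = 116 + 1043 = 1159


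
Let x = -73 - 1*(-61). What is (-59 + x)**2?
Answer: 5041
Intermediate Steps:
x = -12 (x = -73 + 61 = -12)
(-59 + x)**2 = (-59 - 12)**2 = (-71)**2 = 5041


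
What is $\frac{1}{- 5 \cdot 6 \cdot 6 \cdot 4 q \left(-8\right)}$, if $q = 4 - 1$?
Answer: $\frac{1}{17280} \approx 5.787 \cdot 10^{-5}$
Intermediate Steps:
$q = 3$
$\frac{1}{- 5 \cdot 6 \cdot 6 \cdot 4 q \left(-8\right)} = \frac{1}{- 5 \cdot 6 \cdot 6 \cdot 4 \cdot 3 \left(-8\right)} = \frac{1}{\left(-5\right) 36 \cdot 4 \cdot 3 \left(-8\right)} = \frac{1}{\left(-180\right) 4 \cdot 3 \left(-8\right)} = \frac{1}{\left(-720\right) 3 \left(-8\right)} = \frac{1}{\left(-2160\right) \left(-8\right)} = \frac{1}{17280}$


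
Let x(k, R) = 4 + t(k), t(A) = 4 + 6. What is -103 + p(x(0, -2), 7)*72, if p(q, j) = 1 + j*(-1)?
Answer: -535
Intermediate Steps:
t(A) = 10
x(k, R) = 14 (x(k, R) = 4 + 10 = 14)
p(q, j) = 1 - j
-103 + p(x(0, -2), 7)*72 = -103 + (1 - 1*7)*72 = -103 + (1 - 7)*72 = -103 - 6*72 = -103 - 432 = -535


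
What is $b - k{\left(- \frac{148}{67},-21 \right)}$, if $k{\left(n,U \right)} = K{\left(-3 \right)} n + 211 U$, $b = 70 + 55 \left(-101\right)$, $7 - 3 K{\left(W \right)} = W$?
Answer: $- \frac{210374}{201} \approx -1046.6$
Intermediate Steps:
$K{\left(W \right)} = \frac{7}{3} - \frac{W}{3}$
$b = -5485$ ($b = 70 - 5555 = -5485$)
$k{\left(n,U \right)} = 211 U + \frac{10 n}{3}$ ($k{\left(n,U \right)} = \left(\frac{7}{3} - -1\right) n + 211 U = \left(\frac{7}{3} + 1\right) n + 211 U = \frac{10 n}{3} + 211 U = 211 U + \frac{10 n}{3}$)
$b - k{\left(- \frac{148}{67},-21 \right)} = -5485 - \left(211 \left(-21\right) + \frac{10 \left(- \frac{148}{67}\right)}{3}\right) = -5485 - \left(-4431 + \frac{10 \left(\left(-148\right) \frac{1}{67}\right)}{3}\right) = -5485 - \left(-4431 + \frac{10}{3} \left(- \frac{148}{67}\right)\right) = -5485 - \left(-4431 - \frac{1480}{201}\right) = -5485 - - \frac{892111}{201} = -5485 + \frac{892111}{201} = - \frac{210374}{201}$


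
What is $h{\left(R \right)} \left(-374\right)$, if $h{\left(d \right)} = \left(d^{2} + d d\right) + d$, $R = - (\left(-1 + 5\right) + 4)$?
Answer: $-44880$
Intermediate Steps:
$R = -8$ ($R = - (4 + 4) = \left(-1\right) 8 = -8$)
$h{\left(d \right)} = d + 2 d^{2}$ ($h{\left(d \right)} = \left(d^{2} + d^{2}\right) + d = 2 d^{2} + d = d + 2 d^{2}$)
$h{\left(R \right)} \left(-374\right) = - 8 \left(1 + 2 \left(-8\right)\right) \left(-374\right) = - 8 \left(1 - 16\right) \left(-374\right) = \left(-8\right) \left(-15\right) \left(-374\right) = 120 \left(-374\right) = -44880$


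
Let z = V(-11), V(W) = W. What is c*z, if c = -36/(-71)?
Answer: -396/71 ≈ -5.5775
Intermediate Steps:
c = 36/71 (c = -36*(-1/71) = 36/71 ≈ 0.50704)
z = -11
c*z = (36/71)*(-11) = -396/71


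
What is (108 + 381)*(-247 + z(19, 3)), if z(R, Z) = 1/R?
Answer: -2294388/19 ≈ -1.2076e+5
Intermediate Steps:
(108 + 381)*(-247 + z(19, 3)) = (108 + 381)*(-247 + 1/19) = 489*(-247 + 1/19) = 489*(-4692/19) = -2294388/19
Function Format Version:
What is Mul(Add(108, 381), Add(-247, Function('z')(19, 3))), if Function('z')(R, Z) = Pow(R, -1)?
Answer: Rational(-2294388, 19) ≈ -1.2076e+5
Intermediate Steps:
Mul(Add(108, 381), Add(-247, Function('z')(19, 3))) = Mul(Add(108, 381), Add(-247, Pow(19, -1))) = Mul(489, Add(-247, Rational(1, 19))) = Mul(489, Rational(-4692, 19)) = Rational(-2294388, 19)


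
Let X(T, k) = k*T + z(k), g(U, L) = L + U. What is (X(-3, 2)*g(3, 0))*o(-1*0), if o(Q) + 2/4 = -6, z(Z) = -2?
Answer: 156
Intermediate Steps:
o(Q) = -13/2 (o(Q) = -½ - 6 = -13/2)
X(T, k) = -2 + T*k (X(T, k) = k*T - 2 = T*k - 2 = -2 + T*k)
(X(-3, 2)*g(3, 0))*o(-1*0) = ((-2 - 3*2)*(0 + 3))*(-13/2) = ((-2 - 6)*3)*(-13/2) = -8*3*(-13/2) = -24*(-13/2) = 156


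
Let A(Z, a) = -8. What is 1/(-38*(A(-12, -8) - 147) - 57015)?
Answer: -1/51125 ≈ -1.9560e-5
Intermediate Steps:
1/(-38*(A(-12, -8) - 147) - 57015) = 1/(-38*(-8 - 147) - 57015) = 1/(-38*(-155) - 57015) = 1/(5890 - 57015) = 1/(-51125) = -1/51125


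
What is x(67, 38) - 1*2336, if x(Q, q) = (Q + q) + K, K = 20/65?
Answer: -28999/13 ≈ -2230.7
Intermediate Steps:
K = 4/13 (K = 20*(1/65) = 4/13 ≈ 0.30769)
x(Q, q) = 4/13 + Q + q (x(Q, q) = (Q + q) + 4/13 = 4/13 + Q + q)
x(67, 38) - 1*2336 = (4/13 + 67 + 38) - 1*2336 = 1369/13 - 2336 = -28999/13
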